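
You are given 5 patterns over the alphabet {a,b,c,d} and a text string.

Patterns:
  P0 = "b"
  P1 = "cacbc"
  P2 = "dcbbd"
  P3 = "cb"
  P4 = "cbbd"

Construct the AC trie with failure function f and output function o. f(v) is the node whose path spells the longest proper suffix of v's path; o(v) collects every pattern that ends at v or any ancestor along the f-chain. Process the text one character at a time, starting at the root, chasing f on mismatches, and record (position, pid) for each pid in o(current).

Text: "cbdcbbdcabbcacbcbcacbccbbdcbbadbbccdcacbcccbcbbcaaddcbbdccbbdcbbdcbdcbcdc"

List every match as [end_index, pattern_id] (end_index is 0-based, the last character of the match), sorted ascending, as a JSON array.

Build automaton:
Trie nodes:
  n0 'ε': b→1 c→2 d→7
  n1 'b': ·  [P0 ends]
  n2 'c': a→3 b→12
  n3 'ca': c→4
  n4 'cac': b→5
  n5 'cacb': c→6
  n6 'cacbc': ·  [P1 ends]
  n7 'd': c→8
  n8 'dc': b→9
  n9 'dcb': b→10
  n10 'dcbb': d→11
  n11 'dcbbd': ·  [P2 ends]
  n12 'cb': b→13  [P3 ends]
  n13 'cbb': d→14
  n14 'cbbd': ·  [P4 ends]

Failure links (BFS by depth):
  n1('b'): parent n0 fail=0; on 'b' 0 → fail=0;  out {0}∪∅={0}
  n2('c'): parent n0 fail=0; on 'c' 0 → fail=0;  out ∅∪∅=∅
  n7('d'): parent n0 fail=0; on 'd' 0 → fail=0;  out ∅∪∅=∅
  n3('ca'): parent n2 fail=0; on 'a' 0 → fail=0;  out ∅∪∅=∅
  n8('dc'): parent n7 fail=0; on 'c' 0 → fail=2;  out ∅∪∅=∅
  n12('cb'): parent n2 fail=0; on 'b' 0 → fail=1;  out {3}∪{0}={0,3}
  n4('cac'): parent n3 fail=0; on 'c' 0 → fail=2;  out ∅∪∅=∅
  n9('dcb'): parent n8 fail=2; on 'b' 2 → fail=12;  out ∅∪{0,3}={0,3}
  n13('cbb'): parent n12 fail=1; on 'b' 1→0 → fail=1;  out ∅∪{0}={0}
  n5('cacb'): parent n4 fail=2; on 'b' 2 → fail=12;  out ∅∪{0,3}={0,3}
  n10('dcbb'): parent n9 fail=12; on 'b' 12 → fail=13;  out ∅∪{0}={0}
  n14('cbbd'): parent n13 fail=1; on 'd' 1→0 → fail=7;  out {4}∪∅={4}
  n6('cacbc'): parent n5 fail=12; on 'c' 12→1→0 → fail=2;  out {1}∪∅={1}
  n11('dcbbd'): parent n10 fail=13; on 'd' 13 → fail=14;  out {2}∪{4}={2,4}

Run:
i=0 'c': node 0→2
i=1 'b': node 2→12  → match P0@[1:1],P3@[0:1]
i=2 'd': node 12→7 (fail-walked)
i=3 'c': node 7→8
i=4 'b': node 8→9  → match P0@[4:4],P3@[3:4]
i=5 'b': node 9→10  → match P0@[5:5]
i=6 'd': node 10→11  → match P2@[2:6],P4@[3:6]
i=7 'c': node 11→8 (fail-walked)
i=8 'a': node 8→3 (fail-walked)
i=9 'b': node 3→1 (fail-walked)  → match P0@[9:9]
i=10 'b': node 1→1 (fail-walked)  → match P0@[10:10]
i=11 'c': node 1→2 (fail-walked)
i=12 'a': node 2→3
i=13 'c': node 3→4
i=14 'b': node 4→5  → match P0@[14:14],P3@[13:14]
i=15 'c': node 5→6  → match P1@[11:15]
i=16 'b': node 6→12 (fail-walked)  → match P0@[16:16],P3@[15:16]
i=17 'c': node 12→2 (fail-walked)
i=18 'a': node 2→3
i=19 'c': node 3→4
i=20 'b': node 4→5  → match P0@[20:20],P3@[19:20]
i=21 'c': node 5→6  → match P1@[17:21]
i=22 'c': node 6→2 (fail-walked)
i=23 'b': node 2→12  → match P0@[23:23],P3@[22:23]
i=24 'b': node 12→13  → match P0@[24:24]
i=25 'd': node 13→14  → match P4@[22:25]
i=26 'c': node 14→8 (fail-walked)
i=27 'b': node 8→9  → match P0@[27:27],P3@[26:27]
i=28 'b': node 9→10  → match P0@[28:28]
i=29 'a': node 10→0 (fail-walked)
i=30 'd': node 0→7
i=31 'b': node 7→1 (fail-walked)  → match P0@[31:31]
i=32 'b': node 1→1 (fail-walked)  → match P0@[32:32]
i=33 'c': node 1→2 (fail-walked)
i=34 'c': node 2→2 (fail-walked)
i=35 'd': node 2→7 (fail-walked)
i=36 'c': node 7→8
i=37 'a': node 8→3 (fail-walked)
i=38 'c': node 3→4
i=39 'b': node 4→5  → match P0@[39:39],P3@[38:39]
i=40 'c': node 5→6  → match P1@[36:40]
i=41 'c': node 6→2 (fail-walked)
i=42 'c': node 2→2 (fail-walked)
i=43 'b': node 2→12  → match P0@[43:43],P3@[42:43]
i=44 'c': node 12→2 (fail-walked)
i=45 'b': node 2→12  → match P0@[45:45],P3@[44:45]
i=46 'b': node 12→13  → match P0@[46:46]
i=47 'c': node 13→2 (fail-walked)
i=48 'a': node 2→3
i=49 'a': node 3→0 (fail-walked)
i=50 'd': node 0→7
i=51 'd': node 7→7 (fail-walked)
i=52 'c': node 7→8
i=53 'b': node 8→9  → match P0@[53:53],P3@[52:53]
i=54 'b': node 9→10  → match P0@[54:54]
i=55 'd': node 10→11  → match P2@[51:55],P4@[52:55]
i=56 'c': node 11→8 (fail-walked)
i=57 'c': node 8→2 (fail-walked)
i=58 'b': node 2→12  → match P0@[58:58],P3@[57:58]
i=59 'b': node 12→13  → match P0@[59:59]
i=60 'd': node 13→14  → match P4@[57:60]
i=61 'c': node 14→8 (fail-walked)
i=62 'b': node 8→9  → match P0@[62:62],P3@[61:62]
i=63 'b': node 9→10  → match P0@[63:63]
i=64 'd': node 10→11  → match P2@[60:64],P4@[61:64]
i=65 'c': node 11→8 (fail-walked)
i=66 'b': node 8→9  → match P0@[66:66],P3@[65:66]
i=67 'd': node 9→7 (fail-walked)
i=68 'c': node 7→8
i=69 'b': node 8→9  → match P0@[69:69],P3@[68:69]
i=70 'c': node 9→2 (fail-walked)
i=71 'd': node 2→7 (fail-walked)
i=72 'c': node 7→8

All matches (sorted): [[1,0],[1,3],[4,0],[4,3],[5,0],[6,2],[6,4],[9,0],[10,0],[14,0],[14,3],[15,1],[16,0],[16,3],[20,0],[20,3],[21,1],[23,0],[23,3],[24,0],[25,4],[27,0],[27,3],[28,0],[31,0],[32,0],[39,0],[39,3],[40,1],[43,0],[43,3],[45,0],[45,3],[46,0],[53,0],[53,3],[54,0],[55,2],[55,4],[58,0],[58,3],[59,0],[60,4],[62,0],[62,3],[63,0],[64,2],[64,4],[66,0],[66,3],[69,0],[69,3]]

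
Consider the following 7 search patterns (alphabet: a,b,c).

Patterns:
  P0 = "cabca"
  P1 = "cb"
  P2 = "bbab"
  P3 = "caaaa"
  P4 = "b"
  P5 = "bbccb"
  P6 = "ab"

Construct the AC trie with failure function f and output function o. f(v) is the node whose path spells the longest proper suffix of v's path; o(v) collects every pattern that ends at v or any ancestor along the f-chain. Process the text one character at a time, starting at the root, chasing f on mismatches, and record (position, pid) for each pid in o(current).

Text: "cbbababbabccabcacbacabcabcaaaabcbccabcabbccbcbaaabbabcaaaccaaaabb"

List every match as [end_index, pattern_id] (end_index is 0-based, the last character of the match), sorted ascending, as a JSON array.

Build automaton:
Trie nodes:
  n0 'ε': a→17 b→7 c→1
  n1 'c': a→2 b→6
  n2 'ca': a→11 b→3
  n3 'cab': c→4
  n4 'cabc': a→5
  n5 'cabca': ·  [P0 ends]
  n6 'cb': ·  [P1 ends]
  n7 'b': b→8  [P4 ends]
  n8 'bb': a→9 c→14
  n9 'bba': b→10
  n10 'bbab': ·  [P2 ends]
  n11 'caa': a→12
  n12 'caaa': a→13
  n13 'caaaa': ·  [P3 ends]
  n14 'bbc': c→15
  n15 'bbcc': b→16
  n16 'bbccb': ·  [P5 ends]
  n17 'a': b→18
  n18 'ab': ·  [P6 ends]

BFS fail/out derivation:
  n1('c'): parent n0 fail=0; on 'c' 0 → fail=0;  out ∅∪∅=∅
  n7('b'): parent n0 fail=0; on 'b' 0 → fail=0;  out {4}∪∅={4}
  n17('a'): parent n0 fail=0; on 'a' 0 → fail=0;  out ∅∪∅=∅
  n2('ca'): parent n1 fail=0; on 'a' 0 → fail=17;  out ∅∪∅=∅
  n6('cb'): parent n1 fail=0; on 'b' 0 → fail=7;  out {1}∪{4}={1,4}
  n8('bb'): parent n7 fail=0; on 'b' 0 → fail=7;  out ∅∪{4}={4}
  n18('ab'): parent n17 fail=0; on 'b' 0 → fail=7;  out {6}∪{4}={4,6}
  n3('cab'): parent n2 fail=17; on 'b' 17 → fail=18;  out ∅∪{4,6}={4,6}
  n9('bba'): parent n8 fail=7; on 'a' 7→0 → fail=17;  out ∅∪∅=∅
  n11('caa'): parent n2 fail=17; on 'a' 17→0 → fail=17;  out ∅∪∅=∅
  n14('bbc'): parent n8 fail=7; on 'c' 7→0 → fail=1;  out ∅∪∅=∅
  n4('cabc'): parent n3 fail=18; on 'c' 18→7→0 → fail=1;  out ∅∪∅=∅
  n10('bbab'): parent n9 fail=17; on 'b' 17 → fail=18;  out {2}∪{4,6}={2,4,6}
  n12('caaa'): parent n11 fail=17; on 'a' 17→0 → fail=17;  out ∅∪∅=∅
  n15('bbcc'): parent n14 fail=1; on 'c' 1→0 → fail=1;  out ∅∪∅=∅
  n5('cabca'): parent n4 fail=1; on 'a' 1 → fail=2;  out {0}∪∅={0}
  n13('caaaa'): parent n12 fail=17; on 'a' 17→0 → fail=17;  out {3}∪∅={3}
  n16('bbccb'): parent n15 fail=1; on 'b' 1 → fail=6;  out {5}∪{1,4}={1,4,5}

Text stream:
i=0 'c': node 0→1
i=1 'b': node 1→6  → match P1@[0:1],P4@[1:1]
i=2 'b': node 6→8 ·f  → match P4@[2:2]
i=3 'a': node 8→9
i=4 'b': node 9→10  → match P2@[1:4],P4@[4:4],P6@[3:4]
i=5 'a': node 10→17 ·f
i=6 'b': node 17→18  → match P4@[6:6],P6@[5:6]
i=7 'b': node 18→8 ·f  → match P4@[7:7]
i=8 'a': node 8→9
i=9 'b': node 9→10  → match P2@[6:9],P4@[9:9],P6@[8:9]
i=10 'c': node 10→1 ·f
i=11 'c': node 1→1 ·f
i=12 'a': node 1→2
i=13 'b': node 2→3  → match P4@[13:13],P6@[12:13]
i=14 'c': node 3→4
i=15 'a': node 4→5  → match P0@[11:15]
i=16 'c': node 5→1 ·f
i=17 'b': node 1→6  → match P1@[16:17],P4@[17:17]
i=18 'a': node 6→17 ·f
i=19 'c': node 17→1 ·f
i=20 'a': node 1→2
i=21 'b': node 2→3  → match P4@[21:21],P6@[20:21]
i=22 'c': node 3→4
i=23 'a': node 4→5  → match P0@[19:23]
i=24 'b': node 5→3 ·f  → match P4@[24:24],P6@[23:24]
i=25 'c': node 3→4
i=26 'a': node 4→5  → match P0@[22:26]
i=27 'a': node 5→11 ·f
i=28 'a': node 11→12
i=29 'a': node 12→13  → match P3@[25:29]
i=30 'b': node 13→18 ·f  → match P4@[30:30],P6@[29:30]
i=31 'c': node 18→1 ·f
i=32 'b': node 1→6  → match P1@[31:32],P4@[32:32]
i=33 'c': node 6→1 ·f
i=34 'c': node 1→1 ·f
i=35 'a': node 1→2
i=36 'b': node 2→3  → match P4@[36:36],P6@[35:36]
i=37 'c': node 3→4
i=38 'a': node 4→5  → match P0@[34:38]
i=39 'b': node 5→3 ·f  → match P4@[39:39],P6@[38:39]
i=40 'b': node 3→8 ·f  → match P4@[40:40]
i=41 'c': node 8→14
i=42 'c': node 14→15
i=43 'b': node 15→16  → match P1@[42:43],P4@[43:43],P5@[39:43]
i=44 'c': node 16→1 ·f
i=45 'b': node 1→6  → match P1@[44:45],P4@[45:45]
i=46 'a': node 6→17 ·f
i=47 'a': node 17→17 ·f
i=48 'a': node 17→17 ·f
i=49 'b': node 17→18  → match P4@[49:49],P6@[48:49]
i=50 'b': node 18→8 ·f  → match P4@[50:50]
i=51 'a': node 8→9
i=52 'b': node 9→10  → match P2@[49:52],P4@[52:52],P6@[51:52]
i=53 'c': node 10→1 ·f
i=54 'a': node 1→2
i=55 'a': node 2→11
i=56 'a': node 11→12
i=57 'c': node 12→1 ·f
i=58 'c': node 1→1 ·f
i=59 'a': node 1→2
i=60 'a': node 2→11
i=61 'a': node 11→12
i=62 'a': node 12→13  → match P3@[58:62]
i=63 'b': node 13→18 ·f  → match P4@[63:63],P6@[62:63]
i=64 'b': node 18→8 ·f  → match P4@[64:64]

All matches (sorted): [[1,1],[1,4],[2,4],[4,2],[4,4],[4,6],[6,4],[6,6],[7,4],[9,2],[9,4],[9,6],[13,4],[13,6],[15,0],[17,1],[17,4],[21,4],[21,6],[23,0],[24,4],[24,6],[26,0],[29,3],[30,4],[30,6],[32,1],[32,4],[36,4],[36,6],[38,0],[39,4],[39,6],[40,4],[43,1],[43,4],[43,5],[45,1],[45,4],[49,4],[49,6],[50,4],[52,2],[52,4],[52,6],[62,3],[63,4],[63,6],[64,4]]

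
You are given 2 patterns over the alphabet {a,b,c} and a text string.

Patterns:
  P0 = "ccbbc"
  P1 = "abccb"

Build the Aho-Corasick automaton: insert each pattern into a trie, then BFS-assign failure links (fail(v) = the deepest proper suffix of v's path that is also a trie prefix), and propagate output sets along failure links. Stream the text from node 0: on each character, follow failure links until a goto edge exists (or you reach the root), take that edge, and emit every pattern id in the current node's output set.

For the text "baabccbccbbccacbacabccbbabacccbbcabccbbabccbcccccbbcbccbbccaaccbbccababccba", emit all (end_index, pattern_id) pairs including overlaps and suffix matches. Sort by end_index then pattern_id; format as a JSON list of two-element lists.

Build:
Trie (insert patterns):
  0='ε' goto a→6 c→1
  1='c' goto c→2
  2='cc' goto b→3
  3='ccb' goto b→4
  4='ccbb' goto c→5
  5='ccbbc' goto ·  ←P0
  6='a' goto b→7
  7='ab' goto c→8
  8='abc' goto c→9
  9='abcc' goto b→10
  10='abccb' goto ·  ←P1

BFS fail/out derivation:
  n1('c'): parent n0 fail=0; on 'c' 0 → fail=0;  out ∅∪∅=∅
  n6('a'): parent n0 fail=0; on 'a' 0 → fail=0;  out ∅∪∅=∅
  n2('cc'): parent n1 fail=0; on 'c' 0 → fail=1;  out ∅∪∅=∅
  n7('ab'): parent n6 fail=0; on 'b' 0 → fail=0;  out ∅∪∅=∅
  n3('ccb'): parent n2 fail=1; on 'b' 1→0 → fail=0;  out ∅∪∅=∅
  n8('abc'): parent n7 fail=0; on 'c' 0 → fail=1;  out ∅∪∅=∅
  n4('ccbb'): parent n3 fail=0; on 'b' 0 → fail=0;  out ∅∪∅=∅
  n9('abcc'): parent n8 fail=1; on 'c' 1 → fail=2;  out ∅∪∅=∅
  n5('ccbbc'): parent n4 fail=0; on 'c' 0 → fail=1;  out {0}∪∅={0}
  n10('abccb'): parent n9 fail=2; on 'b' 2 → fail=3;  out {1}∪∅={1}

Text stream:
i=0 'b': node 0→0
i=1 'a': node 0→6
i=2 'a': node 6→6 (fail-walked)
i=3 'b': node 6→7
i=4 'c': node 7→8
i=5 'c': node 8→9
i=6 'b': node 9→10  emit P1@[2:6]
i=7 'c': node 10→1 (fail-walked)
i=8 'c': node 1→2
i=9 'b': node 2→3
i=10 'b': node 3→4
i=11 'c': node 4→5  emit P0@[7:11]
i=12 'c': node 5→2 (fail-walked)
i=13 'a': node 2→6 (fail-walked)
i=14 'c': node 6→1 (fail-walked)
i=15 'b': node 1→0 (fail-walked)
i=16 'a': node 0→6
i=17 'c': node 6→1 (fail-walked)
i=18 'a': node 1→6 (fail-walked)
i=19 'b': node 6→7
i=20 'c': node 7→8
i=21 'c': node 8→9
i=22 'b': node 9→10  emit P1@[18:22]
i=23 'b': node 10→4 (fail-walked)
i=24 'a': node 4→6 (fail-walked)
i=25 'b': node 6→7
i=26 'a': node 7→6 (fail-walked)
i=27 'c': node 6→1 (fail-walked)
i=28 'c': node 1→2
i=29 'c': node 2→2 (fail-walked)
i=30 'b': node 2→3
i=31 'b': node 3→4
i=32 'c': node 4→5  emit P0@[28:32]
i=33 'a': node 5→6 (fail-walked)
i=34 'b': node 6→7
i=35 'c': node 7→8
i=36 'c': node 8→9
i=37 'b': node 9→10  emit P1@[33:37]
i=38 'b': node 10→4 (fail-walked)
i=39 'a': node 4→6 (fail-walked)
i=40 'b': node 6→7
i=41 'c': node 7→8
i=42 'c': node 8→9
i=43 'b': node 9→10  emit P1@[39:43]
i=44 'c': node 10→1 (fail-walked)
i=45 'c': node 1→2
i=46 'c': node 2→2 (fail-walked)
i=47 'c': node 2→2 (fail-walked)
i=48 'c': node 2→2 (fail-walked)
i=49 'b': node 2→3
i=50 'b': node 3→4
i=51 'c': node 4→5  emit P0@[47:51]
i=52 'b': node 5→0 (fail-walked)
i=53 'c': node 0→1
i=54 'c': node 1→2
i=55 'b': node 2→3
i=56 'b': node 3→4
i=57 'c': node 4→5  emit P0@[53:57]
i=58 'c': node 5→2 (fail-walked)
i=59 'a': node 2→6 (fail-walked)
i=60 'a': node 6→6 (fail-walked)
i=61 'c': node 6→1 (fail-walked)
i=62 'c': node 1→2
i=63 'b': node 2→3
i=64 'b': node 3→4
i=65 'c': node 4→5  emit P0@[61:65]
i=66 'c': node 5→2 (fail-walked)
i=67 'a': node 2→6 (fail-walked)
i=68 'b': node 6→7
i=69 'a': node 7→6 (fail-walked)
i=70 'b': node 6→7
i=71 'c': node 7→8
i=72 'c': node 8→9
i=73 'b': node 9→10  emit P1@[69:73]
i=74 'a': node 10→6 (fail-walked)

Matches: [[6,1],[11,0],[22,1],[32,0],[37,1],[43,1],[51,0],[57,0],[65,0],[73,1]]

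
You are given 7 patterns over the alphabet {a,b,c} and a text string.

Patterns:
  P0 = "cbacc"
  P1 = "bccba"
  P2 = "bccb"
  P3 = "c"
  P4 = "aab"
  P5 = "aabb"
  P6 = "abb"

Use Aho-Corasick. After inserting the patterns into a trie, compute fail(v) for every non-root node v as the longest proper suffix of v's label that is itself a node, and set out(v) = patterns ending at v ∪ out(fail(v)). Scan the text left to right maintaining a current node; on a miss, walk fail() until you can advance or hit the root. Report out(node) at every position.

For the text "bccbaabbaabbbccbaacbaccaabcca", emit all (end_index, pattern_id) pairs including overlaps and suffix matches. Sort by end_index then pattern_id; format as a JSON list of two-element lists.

Construct AC machine:
Trie (insert patterns):
  n0 'ε': a→11 b→6 c→1
  n1 'c': b→2  ←P3
  n2 'cb': a→3
  n3 'cba': c→4
  n4 'cbac': c→5
  n5 'cbacc': ·  ←P0
  n6 'b': c→7
  n7 'bc': c→8
  n8 'bcc': b→9
  n9 'bccb': a→10  ←P2
  n10 'bccba': ·  ←P1
  n11 'a': a→12 b→15
  n12 'aa': b→13
  n13 'aab': b→14  ←P4
  n14 'aabb': ·  ←P5
  n15 'ab': b→16
  n16 'abb': ·  ←P6

Failure links (BFS by depth):
  n1('c'): parent n0 fail=0; on 'c' 0 → fail=0;  out {3}∪∅={3}
  n6('b'): parent n0 fail=0; on 'b' 0 → fail=0;  out ∅∪∅=∅
  n11('a'): parent n0 fail=0; on 'a' 0 → fail=0;  out ∅∪∅=∅
  n2('cb'): parent n1 fail=0; on 'b' 0 → fail=6;  out ∅∪∅=∅
  n7('bc'): parent n6 fail=0; on 'c' 0 → fail=1;  out ∅∪{3}={3}
  n12('aa'): parent n11 fail=0; on 'a' 0 → fail=11;  out ∅∪∅=∅
  n15('ab'): parent n11 fail=0; on 'b' 0 → fail=6;  out ∅∪∅=∅
  n3('cba'): parent n2 fail=6; on 'a' 6→0 → fail=11;  out ∅∪∅=∅
  n8('bcc'): parent n7 fail=1; on 'c' 1→0 → fail=1;  out ∅∪{3}={3}
  n13('aab'): parent n12 fail=11; on 'b' 11 → fail=15;  out {4}∪∅={4}
  n16('abb'): parent n15 fail=6; on 'b' 6→0 → fail=6;  out {6}∪∅={6}
  n4('cbac'): parent n3 fail=11; on 'c' 11→0 → fail=1;  out ∅∪{3}={3}
  n9('bccb'): parent n8 fail=1; on 'b' 1 → fail=2;  out {2}∪∅={2}
  n14('aabb'): parent n13 fail=15; on 'b' 15 → fail=16;  out {5}∪{6}={5,6}
  n5('cbacc'): parent n4 fail=1; on 'c' 1→0 → fail=1;  out {0}∪{3}={0,3}
  n10('bccba'): parent n9 fail=2; on 'a' 2 → fail=3;  out {1}∪∅={1}

Text stream:
i=0 'b': node 0→6
i=1 'c': node 6→7  ** P3@[1:1]
i=2 'c': node 7→8  ** P3@[2:2]
i=3 'b': node 8→9  ** P2@[0:3]
i=4 'a': node 9→10  ** P1@[0:4]
i=5 'a': node 10→12 (fail-walked)
i=6 'b': node 12→13  ** P4@[4:6]
i=7 'b': node 13→14  ** P5@[4:7],P6@[5:7]
i=8 'a': node 14→11 (fail-walked)
i=9 'a': node 11→12
i=10 'b': node 12→13  ** P4@[8:10]
i=11 'b': node 13→14  ** P5@[8:11],P6@[9:11]
i=12 'b': node 14→6 (fail-walked)
i=13 'c': node 6→7  ** P3@[13:13]
i=14 'c': node 7→8  ** P3@[14:14]
i=15 'b': node 8→9  ** P2@[12:15]
i=16 'a': node 9→10  ** P1@[12:16]
i=17 'a': node 10→12 (fail-walked)
i=18 'c': node 12→1 (fail-walked)  ** P3@[18:18]
i=19 'b': node 1→2
i=20 'a': node 2→3
i=21 'c': node 3→4  ** P3@[21:21]
i=22 'c': node 4→5  ** P0@[18:22],P3@[22:22]
i=23 'a': node 5→11 (fail-walked)
i=24 'a': node 11→12
i=25 'b': node 12→13  ** P4@[23:25]
i=26 'c': node 13→7 (fail-walked)  ** P3@[26:26]
i=27 'c': node 7→8  ** P3@[27:27]
i=28 'a': node 8→11 (fail-walked)

Matches: [[1,3],[2,3],[3,2],[4,1],[6,4],[7,5],[7,6],[10,4],[11,5],[11,6],[13,3],[14,3],[15,2],[16,1],[18,3],[21,3],[22,0],[22,3],[25,4],[26,3],[27,3]]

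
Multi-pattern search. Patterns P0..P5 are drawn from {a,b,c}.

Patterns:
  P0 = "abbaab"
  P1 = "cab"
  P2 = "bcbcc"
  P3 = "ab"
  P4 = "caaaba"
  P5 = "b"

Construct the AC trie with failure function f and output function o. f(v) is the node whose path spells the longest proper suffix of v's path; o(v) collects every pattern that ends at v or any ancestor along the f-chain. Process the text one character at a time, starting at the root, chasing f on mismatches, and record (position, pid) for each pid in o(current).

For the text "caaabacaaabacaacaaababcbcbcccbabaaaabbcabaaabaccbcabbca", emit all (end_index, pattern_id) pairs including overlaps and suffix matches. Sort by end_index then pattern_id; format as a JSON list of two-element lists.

Construct AC machine:
Trie (insert patterns):
  n0 'ε': a→1 b→10 c→7
  n1 'a': b→2
  n2 'ab': b→3  [P3 ends]
  n3 'abb': a→4
  n4 'abba': a→5
  n5 'abbaa': b→6
  n6 'abbaab': ·  [P0 ends]
  n7 'c': a→8
  n8 'ca': a→15 b→9
  n9 'cab': ·  [P1 ends]
  n10 'b': c→11  [P5 ends]
  n11 'bc': b→12
  n12 'bcb': c→13
  n13 'bcbc': c→14
  n14 'bcbcc': ·  [P2 ends]
  n15 'caa': a→16
  n16 'caaa': b→17
  n17 'caaab': a→18
  n18 'caaaba': ·  [P4 ends]

BFS fail/out derivation:
  fail(1) 'a': from fail(0)=0 chase 'a': 0 ⇒ 0;  out=∅∪out(0)=∅
  fail(7) 'c': from fail(0)=0 chase 'c': 0 ⇒ 0;  out=∅∪out(0)=∅
  fail(10) 'b': from fail(0)=0 chase 'b': 0 ⇒ 0;  out={5}∪out(0)={5}
  fail(2) 'ab': from fail(1)=0 chase 'b': 0 ⇒ 10;  out={3}∪out(10)={3,5}
  fail(8) 'ca': from fail(7)=0 chase 'a': 0 ⇒ 1;  out=∅∪out(1)=∅
  fail(11) 'bc': from fail(10)=0 chase 'c': 0 ⇒ 7;  out=∅∪out(7)=∅
  fail(3) 'abb': from fail(2)=10 chase 'b': 10→0 ⇒ 10;  out=∅∪out(10)={5}
  fail(9) 'cab': from fail(8)=1 chase 'b': 1 ⇒ 2;  out={1}∪out(2)={1,3,5}
  fail(12) 'bcb': from fail(11)=7 chase 'b': 7→0 ⇒ 10;  out=∅∪out(10)={5}
  fail(15) 'caa': from fail(8)=1 chase 'a': 1→0 ⇒ 1;  out=∅∪out(1)=∅
  fail(4) 'abba': from fail(3)=10 chase 'a': 10→0 ⇒ 1;  out=∅∪out(1)=∅
  fail(13) 'bcbc': from fail(12)=10 chase 'c': 10 ⇒ 11;  out=∅∪out(11)=∅
  fail(16) 'caaa': from fail(15)=1 chase 'a': 1→0 ⇒ 1;  out=∅∪out(1)=∅
  fail(5) 'abbaa': from fail(4)=1 chase 'a': 1→0 ⇒ 1;  out=∅∪out(1)=∅
  fail(14) 'bcbcc': from fail(13)=11 chase 'c': 11→7→0 ⇒ 7;  out={2}∪out(7)={2}
  fail(17) 'caaab': from fail(16)=1 chase 'b': 1 ⇒ 2;  out=∅∪out(2)={3,5}
  fail(6) 'abbaab': from fail(5)=1 chase 'b': 1 ⇒ 2;  out={0}∪out(2)={0,3,5}
  fail(18) 'caaaba': from fail(17)=2 chase 'a': 2→10→0 ⇒ 1;  out={4}∪out(1)={4}

Text stream:
i=0 'c': node 0→7
i=1 'a': node 7→8
i=2 'a': node 8→15
i=3 'a': node 15→16
i=4 'b': node 16→17  → match P3@[3:4],P5@[4:4]
i=5 'a': node 17→18  → match P4@[0:5]
i=6 'c': node 18→7 (via fail)
i=7 'a': node 7→8
i=8 'a': node 8→15
i=9 'a': node 15→16
i=10 'b': node 16→17  → match P3@[9:10],P5@[10:10]
i=11 'a': node 17→18  → match P4@[6:11]
i=12 'c': node 18→7 (via fail)
i=13 'a': node 7→8
i=14 'a': node 8→15
i=15 'c': node 15→7 (via fail)
i=16 'a': node 7→8
i=17 'a': node 8→15
i=18 'a': node 15→16
i=19 'b': node 16→17  → match P3@[18:19],P5@[19:19]
i=20 'a': node 17→18  → match P4@[15:20]
i=21 'b': node 18→2 (via fail)  → match P3@[20:21],P5@[21:21]
i=22 'c': node 2→11 (via fail)
i=23 'b': node 11→12  → match P5@[23:23]
i=24 'c': node 12→13
i=25 'b': node 13→12 (via fail)  → match P5@[25:25]
i=26 'c': node 12→13
i=27 'c': node 13→14  → match P2@[23:27]
i=28 'c': node 14→7 (via fail)
i=29 'b': node 7→10 (via fail)  → match P5@[29:29]
i=30 'a': node 10→1 (via fail)
i=31 'b': node 1→2  → match P3@[30:31],P5@[31:31]
i=32 'a': node 2→1 (via fail)
i=33 'a': node 1→1 (via fail)
i=34 'a': node 1→1 (via fail)
i=35 'a': node 1→1 (via fail)
i=36 'b': node 1→2  → match P3@[35:36],P5@[36:36]
i=37 'b': node 2→3  → match P5@[37:37]
i=38 'c': node 3→11 (via fail)
i=39 'a': node 11→8 (via fail)
i=40 'b': node 8→9  → match P1@[38:40],P3@[39:40],P5@[40:40]
i=41 'a': node 9→1 (via fail)
i=42 'a': node 1→1 (via fail)
i=43 'a': node 1→1 (via fail)
i=44 'b': node 1→2  → match P3@[43:44],P5@[44:44]
i=45 'a': node 2→1 (via fail)
i=46 'c': node 1→7 (via fail)
i=47 'c': node 7→7 (via fail)
i=48 'b': node 7→10 (via fail)  → match P5@[48:48]
i=49 'c': node 10→11
i=50 'a': node 11→8 (via fail)
i=51 'b': node 8→9  → match P1@[49:51],P3@[50:51],P5@[51:51]
i=52 'b': node 9→3 (via fail)  → match P5@[52:52]
i=53 'c': node 3→11 (via fail)
i=54 'a': node 11→8 (via fail)

Result: [[4,3],[4,5],[5,4],[10,3],[10,5],[11,4],[19,3],[19,5],[20,4],[21,3],[21,5],[23,5],[25,5],[27,2],[29,5],[31,3],[31,5],[36,3],[36,5],[37,5],[40,1],[40,3],[40,5],[44,3],[44,5],[48,5],[51,1],[51,3],[51,5],[52,5]]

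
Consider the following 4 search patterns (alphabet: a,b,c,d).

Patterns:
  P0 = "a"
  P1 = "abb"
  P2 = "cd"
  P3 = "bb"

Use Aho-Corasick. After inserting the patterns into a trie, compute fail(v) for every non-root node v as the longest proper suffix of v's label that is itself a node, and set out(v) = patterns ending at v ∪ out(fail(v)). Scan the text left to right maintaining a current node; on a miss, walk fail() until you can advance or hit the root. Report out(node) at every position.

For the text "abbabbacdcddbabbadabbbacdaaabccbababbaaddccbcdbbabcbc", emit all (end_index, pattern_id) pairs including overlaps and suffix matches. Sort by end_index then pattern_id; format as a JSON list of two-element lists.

Build automaton:
Trie nodes:
  n0 'ε': a→1 b→6 c→4
  n1 'a': b→2  ←P0
  n2 'ab': b→3
  n3 'abb': ·  ←P1
  n4 'c': d→5
  n5 'cd': ·  ←P2
  n6 'b': b→7
  n7 'bb': ·  ←P3

Failure links (BFS by depth):
  n1('a'): parent n0 fail=0; on 'a' 0 → fail=0;  out {0}∪∅={0}
  n4('c'): parent n0 fail=0; on 'c' 0 → fail=0;  out ∅∪∅=∅
  n6('b'): parent n0 fail=0; on 'b' 0 → fail=0;  out ∅∪∅=∅
  n2('ab'): parent n1 fail=0; on 'b' 0 → fail=6;  out ∅∪∅=∅
  n5('cd'): parent n4 fail=0; on 'd' 0 → fail=0;  out {2}∪∅={2}
  n7('bb'): parent n6 fail=0; on 'b' 0 → fail=6;  out {3}∪∅={3}
  n3('abb'): parent n2 fail=6; on 'b' 6 → fail=7;  out {1}∪{3}={1,3}

Scan:
[0] read 'a'  n0⇒n1  → match P0@[0:0]
[1] read 'b'  n1⇒n2
[2] read 'b'  n2⇒n3  → match P1@[0:2],P3@[1:2]
[3] read 'a'  n3⇒n1 (via fail)  → match P0@[3:3]
[4] read 'b'  n1⇒n2
[5] read 'b'  n2⇒n3  → match P1@[3:5],P3@[4:5]
[6] read 'a'  n3⇒n1 (via fail)  → match P0@[6:6]
[7] read 'c'  n1⇒n4 (via fail)
[8] read 'd'  n4⇒n5  → match P2@[7:8]
[9] read 'c'  n5⇒n4 (via fail)
[10] read 'd'  n4⇒n5  → match P2@[9:10]
[11] read 'd'  n5⇒n0 (via fail)
[12] read 'b'  n0⇒n6
[13] read 'a'  n6⇒n1 (via fail)  → match P0@[13:13]
[14] read 'b'  n1⇒n2
[15] read 'b'  n2⇒n3  → match P1@[13:15],P3@[14:15]
[16] read 'a'  n3⇒n1 (via fail)  → match P0@[16:16]
[17] read 'd'  n1⇒n0 (via fail)
[18] read 'a'  n0⇒n1  → match P0@[18:18]
[19] read 'b'  n1⇒n2
[20] read 'b'  n2⇒n3  → match P1@[18:20],P3@[19:20]
[21] read 'b'  n3⇒n7 (via fail)  → match P3@[20:21]
[22] read 'a'  n7⇒n1 (via fail)  → match P0@[22:22]
[23] read 'c'  n1⇒n4 (via fail)
[24] read 'd'  n4⇒n5  → match P2@[23:24]
[25] read 'a'  n5⇒n1 (via fail)  → match P0@[25:25]
[26] read 'a'  n1⇒n1 (via fail)  → match P0@[26:26]
[27] read 'a'  n1⇒n1 (via fail)  → match P0@[27:27]
[28] read 'b'  n1⇒n2
[29] read 'c'  n2⇒n4 (via fail)
[30] read 'c'  n4⇒n4 (via fail)
[31] read 'b'  n4⇒n6 (via fail)
[32] read 'a'  n6⇒n1 (via fail)  → match P0@[32:32]
[33] read 'b'  n1⇒n2
[34] read 'a'  n2⇒n1 (via fail)  → match P0@[34:34]
[35] read 'b'  n1⇒n2
[36] read 'b'  n2⇒n3  → match P1@[34:36],P3@[35:36]
[37] read 'a'  n3⇒n1 (via fail)  → match P0@[37:37]
[38] read 'a'  n1⇒n1 (via fail)  → match P0@[38:38]
[39] read 'd'  n1⇒n0 (via fail)
[40] read 'd'  n0⇒n0
[41] read 'c'  n0⇒n4
[42] read 'c'  n4⇒n4 (via fail)
[43] read 'b'  n4⇒n6 (via fail)
[44] read 'c'  n6⇒n4 (via fail)
[45] read 'd'  n4⇒n5  → match P2@[44:45]
[46] read 'b'  n5⇒n6 (via fail)
[47] read 'b'  n6⇒n7  → match P3@[46:47]
[48] read 'a'  n7⇒n1 (via fail)  → match P0@[48:48]
[49] read 'b'  n1⇒n2
[50] read 'c'  n2⇒n4 (via fail)
[51] read 'b'  n4⇒n6 (via fail)
[52] read 'c'  n6⇒n4 (via fail)

Matches: [[0,0],[2,1],[2,3],[3,0],[5,1],[5,3],[6,0],[8,2],[10,2],[13,0],[15,1],[15,3],[16,0],[18,0],[20,1],[20,3],[21,3],[22,0],[24,2],[25,0],[26,0],[27,0],[32,0],[34,0],[36,1],[36,3],[37,0],[38,0],[45,2],[47,3],[48,0]]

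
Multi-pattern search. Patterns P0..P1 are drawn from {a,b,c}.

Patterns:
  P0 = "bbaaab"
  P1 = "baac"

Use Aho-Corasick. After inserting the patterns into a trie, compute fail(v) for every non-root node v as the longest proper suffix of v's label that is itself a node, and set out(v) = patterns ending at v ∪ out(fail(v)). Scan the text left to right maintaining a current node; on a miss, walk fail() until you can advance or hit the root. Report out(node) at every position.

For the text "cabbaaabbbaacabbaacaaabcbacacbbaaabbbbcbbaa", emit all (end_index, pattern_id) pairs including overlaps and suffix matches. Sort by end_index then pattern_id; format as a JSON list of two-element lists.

Construct AC machine:
Trie nodes:
  n0 'ε': b→1
  n1 'b': a→7 b→2
  n2 'bb': a→3
  n3 'bba': a→4
  n4 'bbaa': a→5
  n5 'bbaaa': b→6
  n6 'bbaaab': ·  [P0 ends]
  n7 'ba': a→8
  n8 'baa': c→9
  n9 'baac': ·  [P1 ends]

Failure links (BFS by depth):
  n1('b'): parent n0 fail=0; on 'b' 0 → fail=0;  out ∅∪∅=∅
  n2('bb'): parent n1 fail=0; on 'b' 0 → fail=1;  out ∅∪∅=∅
  n7('ba'): parent n1 fail=0; on 'a' 0 → fail=0;  out ∅∪∅=∅
  n3('bba'): parent n2 fail=1; on 'a' 1 → fail=7;  out ∅∪∅=∅
  n8('baa'): parent n7 fail=0; on 'a' 0 → fail=0;  out ∅∪∅=∅
  n4('bbaa'): parent n3 fail=7; on 'a' 7 → fail=8;  out ∅∪∅=∅
  n9('baac'): parent n8 fail=0; on 'c' 0 → fail=0;  out {1}∪∅={1}
  n5('bbaaa'): parent n4 fail=8; on 'a' 8→0 → fail=0;  out ∅∪∅=∅
  n6('bbaaab'): parent n5 fail=0; on 'b' 0 → fail=1;  out {0}∪∅={0}

Scan:
[0] read 'c'  n0⇒n0
[1] read 'a'  n0⇒n0
[2] read 'b'  n0⇒n1
[3] read 'b'  n1⇒n2
[4] read 'a'  n2⇒n3
[5] read 'a'  n3⇒n4
[6] read 'a'  n4⇒n5
[7] read 'b'  n5⇒n6  → match P0@[2:7]
[8] read 'b'  n6⇒n2 (via fail)
[9] read 'b'  n2⇒n2 (via fail)
[10] read 'a'  n2⇒n3
[11] read 'a'  n3⇒n4
[12] read 'c'  n4⇒n9 (via fail)  → match P1@[9:12]
[13] read 'a'  n9⇒n0 (via fail)
[14] read 'b'  n0⇒n1
[15] read 'b'  n1⇒n2
[16] read 'a'  n2⇒n3
[17] read 'a'  n3⇒n4
[18] read 'c'  n4⇒n9 (via fail)  → match P1@[15:18]
[19] read 'a'  n9⇒n0 (via fail)
[20] read 'a'  n0⇒n0
[21] read 'a'  n0⇒n0
[22] read 'b'  n0⇒n1
[23] read 'c'  n1⇒n0 (via fail)
[24] read 'b'  n0⇒n1
[25] read 'a'  n1⇒n7
[26] read 'c'  n7⇒n0 (via fail)
[27] read 'a'  n0⇒n0
[28] read 'c'  n0⇒n0
[29] read 'b'  n0⇒n1
[30] read 'b'  n1⇒n2
[31] read 'a'  n2⇒n3
[32] read 'a'  n3⇒n4
[33] read 'a'  n4⇒n5
[34] read 'b'  n5⇒n6  → match P0@[29:34]
[35] read 'b'  n6⇒n2 (via fail)
[36] read 'b'  n2⇒n2 (via fail)
[37] read 'b'  n2⇒n2 (via fail)
[38] read 'c'  n2⇒n0 (via fail)
[39] read 'b'  n0⇒n1
[40] read 'b'  n1⇒n2
[41] read 'a'  n2⇒n3
[42] read 'a'  n3⇒n4

Matches: [[7,0],[12,1],[18,1],[34,0]]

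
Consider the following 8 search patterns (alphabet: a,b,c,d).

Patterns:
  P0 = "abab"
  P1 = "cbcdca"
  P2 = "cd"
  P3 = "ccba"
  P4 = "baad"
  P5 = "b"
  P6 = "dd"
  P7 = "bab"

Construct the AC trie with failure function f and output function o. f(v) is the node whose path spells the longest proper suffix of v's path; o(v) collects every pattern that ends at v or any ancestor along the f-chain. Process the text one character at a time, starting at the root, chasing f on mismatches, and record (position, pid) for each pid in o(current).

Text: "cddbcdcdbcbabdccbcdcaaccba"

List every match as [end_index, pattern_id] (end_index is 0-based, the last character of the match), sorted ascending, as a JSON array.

Build:
Trie (insert patterns):
  0='ε' goto a→1 b→15 c→5 d→19
  1='a' goto b→2
  2='ab' goto a→3
  3='aba' goto b→4
  4='abab' goto ·  ←P0
  5='c' goto b→6 c→12 d→11
  6='cb' goto c→7
  7='cbc' goto d→8
  8='cbcd' goto c→9
  9='cbcdc' goto a→10
  10='cbcdca' goto ·  ←P1
  11='cd' goto ·  ←P2
  12='cc' goto b→13
  13='ccb' goto a→14
  14='ccba' goto ·  ←P3
  15='b' goto a→16  ←P5
  16='ba' goto a→17 b→21
  17='baa' goto d→18
  18='baad' goto ·  ←P4
  19='d' goto d→20
  20='dd' goto ·  ←P6
  21='bab' goto ·  ←P7

Failure links (BFS by depth):
  fail(1) 'a': from fail(0)=0 chase 'a': 0 ⇒ 0;  out=∅∪out(0)=∅
  fail(5) 'c': from fail(0)=0 chase 'c': 0 ⇒ 0;  out=∅∪out(0)=∅
  fail(15) 'b': from fail(0)=0 chase 'b': 0 ⇒ 0;  out={5}∪out(0)={5}
  fail(19) 'd': from fail(0)=0 chase 'd': 0 ⇒ 0;  out=∅∪out(0)=∅
  fail(2) 'ab': from fail(1)=0 chase 'b': 0 ⇒ 15;  out=∅∪out(15)={5}
  fail(6) 'cb': from fail(5)=0 chase 'b': 0 ⇒ 15;  out=∅∪out(15)={5}
  fail(11) 'cd': from fail(5)=0 chase 'd': 0 ⇒ 19;  out={2}∪out(19)={2}
  fail(12) 'cc': from fail(5)=0 chase 'c': 0 ⇒ 5;  out=∅∪out(5)=∅
  fail(16) 'ba': from fail(15)=0 chase 'a': 0 ⇒ 1;  out=∅∪out(1)=∅
  fail(20) 'dd': from fail(19)=0 chase 'd': 0 ⇒ 19;  out={6}∪out(19)={6}
  fail(3) 'aba': from fail(2)=15 chase 'a': 15 ⇒ 16;  out=∅∪out(16)=∅
  fail(7) 'cbc': from fail(6)=15 chase 'c': 15→0 ⇒ 5;  out=∅∪out(5)=∅
  fail(13) 'ccb': from fail(12)=5 chase 'b': 5 ⇒ 6;  out=∅∪out(6)={5}
  fail(17) 'baa': from fail(16)=1 chase 'a': 1→0 ⇒ 1;  out=∅∪out(1)=∅
  fail(21) 'bab': from fail(16)=1 chase 'b': 1 ⇒ 2;  out={7}∪out(2)={5,7}
  fail(4) 'abab': from fail(3)=16 chase 'b': 16 ⇒ 21;  out={0}∪out(21)={0,5,7}
  fail(8) 'cbcd': from fail(7)=5 chase 'd': 5 ⇒ 11;  out=∅∪out(11)={2}
  fail(14) 'ccba': from fail(13)=6 chase 'a': 6→15 ⇒ 16;  out={3}∪out(16)={3}
  fail(18) 'baad': from fail(17)=1 chase 'd': 1→0 ⇒ 19;  out={4}∪out(19)={4}
  fail(9) 'cbcdc': from fail(8)=11 chase 'c': 11→19→0 ⇒ 5;  out=∅∪out(5)=∅
  fail(10) 'cbcdca': from fail(9)=5 chase 'a': 5→0 ⇒ 1;  out={1}∪out(1)={1}

Text stream:
i=0 'c': node 0→5
i=1 'd': node 5→11  ** P2@[0:1]
i=2 'd': node 11→20 ·f  ** P6@[1:2]
i=3 'b': node 20→15 ·f  ** P5@[3:3]
i=4 'c': node 15→5 ·f
i=5 'd': node 5→11  ** P2@[4:5]
i=6 'c': node 11→5 ·f
i=7 'd': node 5→11  ** P2@[6:7]
i=8 'b': node 11→15 ·f  ** P5@[8:8]
i=9 'c': node 15→5 ·f
i=10 'b': node 5→6  ** P5@[10:10]
i=11 'a': node 6→16 ·f
i=12 'b': node 16→21  ** P5@[12:12],P7@[10:12]
i=13 'd': node 21→19 ·f
i=14 'c': node 19→5 ·f
i=15 'c': node 5→12
i=16 'b': node 12→13  ** P5@[16:16]
i=17 'c': node 13→7 ·f
i=18 'd': node 7→8  ** P2@[17:18]
i=19 'c': node 8→9
i=20 'a': node 9→10  ** P1@[15:20]
i=21 'a': node 10→1 ·f
i=22 'c': node 1→5 ·f
i=23 'c': node 5→12
i=24 'b': node 12→13  ** P5@[24:24]
i=25 'a': node 13→14  ** P3@[22:25]

Result: [[1,2],[2,6],[3,5],[5,2],[7,2],[8,5],[10,5],[12,5],[12,7],[16,5],[18,2],[20,1],[24,5],[25,3]]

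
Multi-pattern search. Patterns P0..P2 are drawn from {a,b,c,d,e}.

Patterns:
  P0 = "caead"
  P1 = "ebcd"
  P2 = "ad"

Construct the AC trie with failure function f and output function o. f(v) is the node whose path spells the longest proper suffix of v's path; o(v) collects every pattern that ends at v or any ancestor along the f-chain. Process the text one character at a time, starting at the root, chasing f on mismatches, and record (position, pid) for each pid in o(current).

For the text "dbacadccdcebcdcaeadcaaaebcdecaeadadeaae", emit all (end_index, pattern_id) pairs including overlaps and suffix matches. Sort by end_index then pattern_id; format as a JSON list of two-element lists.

Build:
Trie nodes:
  0='ε' goto a→10 c→1 e→6
  1='c' goto a→2
  2='ca' goto e→3
  3='cae' goto a→4
  4='caea' goto d→5
  5='caead' goto ·  ←P0
  6='e' goto b→7
  7='eb' goto c→8
  8='ebc' goto d→9
  9='ebcd' goto ·  ←P1
  10='a' goto d→11
  11='ad' goto ·  ←P2

BFS fail/out derivation:
  n1('c'): parent n0 fail=0; on 'c' 0 → fail=0;  out ∅∪∅=∅
  n6('e'): parent n0 fail=0; on 'e' 0 → fail=0;  out ∅∪∅=∅
  n10('a'): parent n0 fail=0; on 'a' 0 → fail=0;  out ∅∪∅=∅
  n2('ca'): parent n1 fail=0; on 'a' 0 → fail=10;  out ∅∪∅=∅
  n7('eb'): parent n6 fail=0; on 'b' 0 → fail=0;  out ∅∪∅=∅
  n11('ad'): parent n10 fail=0; on 'd' 0 → fail=0;  out {2}∪∅={2}
  n3('cae'): parent n2 fail=10; on 'e' 10→0 → fail=6;  out ∅∪∅=∅
  n8('ebc'): parent n7 fail=0; on 'c' 0 → fail=1;  out ∅∪∅=∅
  n4('caea'): parent n3 fail=6; on 'a' 6→0 → fail=10;  out ∅∪∅=∅
  n9('ebcd'): parent n8 fail=1; on 'd' 1→0 → fail=0;  out {1}∪∅={1}
  n5('caead'): parent n4 fail=10; on 'd' 10 → fail=11;  out {0}∪{2}={0,2}

Scan:
i=0 'd': node 0→0
i=1 'b': node 0→0
i=2 'a': node 0→10
i=3 'c': node 10→1 (via fail)
i=4 'a': node 1→2
i=5 'd': node 2→11 (via fail)  ** P2@[4:5]
i=6 'c': node 11→1 (via fail)
i=7 'c': node 1→1 (via fail)
i=8 'd': node 1→0 (via fail)
i=9 'c': node 0→1
i=10 'e': node 1→6 (via fail)
i=11 'b': node 6→7
i=12 'c': node 7→8
i=13 'd': node 8→9  ** P1@[10:13]
i=14 'c': node 9→1 (via fail)
i=15 'a': node 1→2
i=16 'e': node 2→3
i=17 'a': node 3→4
i=18 'd': node 4→5  ** P0@[14:18],P2@[17:18]
i=19 'c': node 5→1 (via fail)
i=20 'a': node 1→2
i=21 'a': node 2→10 (via fail)
i=22 'a': node 10→10 (via fail)
i=23 'e': node 10→6 (via fail)
i=24 'b': node 6→7
i=25 'c': node 7→8
i=26 'd': node 8→9  ** P1@[23:26]
i=27 'e': node 9→6 (via fail)
i=28 'c': node 6→1 (via fail)
i=29 'a': node 1→2
i=30 'e': node 2→3
i=31 'a': node 3→4
i=32 'd': node 4→5  ** P0@[28:32],P2@[31:32]
i=33 'a': node 5→10 (via fail)
i=34 'd': node 10→11  ** P2@[33:34]
i=35 'e': node 11→6 (via fail)
i=36 'a': node 6→10 (via fail)
i=37 'a': node 10→10 (via fail)
i=38 'e': node 10→6 (via fail)

Result: [[5,2],[13,1],[18,0],[18,2],[26,1],[32,0],[32,2],[34,2]]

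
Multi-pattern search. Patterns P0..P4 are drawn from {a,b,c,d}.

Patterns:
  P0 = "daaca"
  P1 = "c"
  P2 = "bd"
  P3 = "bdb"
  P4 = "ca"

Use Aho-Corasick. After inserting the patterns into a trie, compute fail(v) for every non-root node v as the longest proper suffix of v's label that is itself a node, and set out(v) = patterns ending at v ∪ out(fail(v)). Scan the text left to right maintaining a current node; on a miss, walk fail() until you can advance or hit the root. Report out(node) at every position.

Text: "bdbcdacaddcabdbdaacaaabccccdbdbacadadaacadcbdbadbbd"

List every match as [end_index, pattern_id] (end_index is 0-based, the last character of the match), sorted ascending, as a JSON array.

Build automaton:
Trie (insert patterns):
  n0 'ε': b→7 c→6 d→1
  n1 'd': a→2
  n2 'da': a→3
  n3 'daa': c→4
  n4 'daac': a→5
  n5 'daaca': ·  [P0 ends]
  n6 'c': a→10  [P1 ends]
  n7 'b': d→8
  n8 'bd': b→9  [P2 ends]
  n9 'bdb': ·  [P3 ends]
  n10 'ca': ·  [P4 ends]

Failure links (BFS by depth):
  fail(1) 'd': from fail(0)=0 chase 'd': 0 ⇒ 0;  out=∅∪out(0)=∅
  fail(6) 'c': from fail(0)=0 chase 'c': 0 ⇒ 0;  out={1}∪out(0)={1}
  fail(7) 'b': from fail(0)=0 chase 'b': 0 ⇒ 0;  out=∅∪out(0)=∅
  fail(2) 'da': from fail(1)=0 chase 'a': 0 ⇒ 0;  out=∅∪out(0)=∅
  fail(8) 'bd': from fail(7)=0 chase 'd': 0 ⇒ 1;  out={2}∪out(1)={2}
  fail(10) 'ca': from fail(6)=0 chase 'a': 0 ⇒ 0;  out={4}∪out(0)={4}
  fail(3) 'daa': from fail(2)=0 chase 'a': 0 ⇒ 0;  out=∅∪out(0)=∅
  fail(9) 'bdb': from fail(8)=1 chase 'b': 1→0 ⇒ 7;  out={3}∪out(7)={3}
  fail(4) 'daac': from fail(3)=0 chase 'c': 0 ⇒ 6;  out=∅∪out(6)={1}
  fail(5) 'daaca': from fail(4)=6 chase 'a': 6 ⇒ 10;  out={0}∪out(10)={0,4}

Scan:
i=0 'b': node 0→7
i=1 'd': node 7→8  ** P2@[0:1]
i=2 'b': node 8→9  ** P3@[0:2]
i=3 'c': node 9→6 (via fail)  ** P1@[3:3]
i=4 'd': node 6→1 (via fail)
i=5 'a': node 1→2
i=6 'c': node 2→6 (via fail)  ** P1@[6:6]
i=7 'a': node 6→10  ** P4@[6:7]
i=8 'd': node 10→1 (via fail)
i=9 'd': node 1→1 (via fail)
i=10 'c': node 1→6 (via fail)  ** P1@[10:10]
i=11 'a': node 6→10  ** P4@[10:11]
i=12 'b': node 10→7 (via fail)
i=13 'd': node 7→8  ** P2@[12:13]
i=14 'b': node 8→9  ** P3@[12:14]
i=15 'd': node 9→8 (via fail)  ** P2@[14:15]
i=16 'a': node 8→2 (via fail)
i=17 'a': node 2→3
i=18 'c': node 3→4  ** P1@[18:18]
i=19 'a': node 4→5  ** P0@[15:19],P4@[18:19]
i=20 'a': node 5→0 (via fail)
i=21 'a': node 0→0
i=22 'b': node 0→7
i=23 'c': node 7→6 (via fail)  ** P1@[23:23]
i=24 'c': node 6→6 (via fail)  ** P1@[24:24]
i=25 'c': node 6→6 (via fail)  ** P1@[25:25]
i=26 'c': node 6→6 (via fail)  ** P1@[26:26]
i=27 'd': node 6→1 (via fail)
i=28 'b': node 1→7 (via fail)
i=29 'd': node 7→8  ** P2@[28:29]
i=30 'b': node 8→9  ** P3@[28:30]
i=31 'a': node 9→0 (via fail)
i=32 'c': node 0→6  ** P1@[32:32]
i=33 'a': node 6→10  ** P4@[32:33]
i=34 'd': node 10→1 (via fail)
i=35 'a': node 1→2
i=36 'd': node 2→1 (via fail)
i=37 'a': node 1→2
i=38 'a': node 2→3
i=39 'c': node 3→4  ** P1@[39:39]
i=40 'a': node 4→5  ** P0@[36:40],P4@[39:40]
i=41 'd': node 5→1 (via fail)
i=42 'c': node 1→6 (via fail)  ** P1@[42:42]
i=43 'b': node 6→7 (via fail)
i=44 'd': node 7→8  ** P2@[43:44]
i=45 'b': node 8→9  ** P3@[43:45]
i=46 'a': node 9→0 (via fail)
i=47 'd': node 0→1
i=48 'b': node 1→7 (via fail)
i=49 'b': node 7→7 (via fail)
i=50 'd': node 7→8  ** P2@[49:50]

All matches (sorted): [[1,2],[2,3],[3,1],[6,1],[7,4],[10,1],[11,4],[13,2],[14,3],[15,2],[18,1],[19,0],[19,4],[23,1],[24,1],[25,1],[26,1],[29,2],[30,3],[32,1],[33,4],[39,1],[40,0],[40,4],[42,1],[44,2],[45,3],[50,2]]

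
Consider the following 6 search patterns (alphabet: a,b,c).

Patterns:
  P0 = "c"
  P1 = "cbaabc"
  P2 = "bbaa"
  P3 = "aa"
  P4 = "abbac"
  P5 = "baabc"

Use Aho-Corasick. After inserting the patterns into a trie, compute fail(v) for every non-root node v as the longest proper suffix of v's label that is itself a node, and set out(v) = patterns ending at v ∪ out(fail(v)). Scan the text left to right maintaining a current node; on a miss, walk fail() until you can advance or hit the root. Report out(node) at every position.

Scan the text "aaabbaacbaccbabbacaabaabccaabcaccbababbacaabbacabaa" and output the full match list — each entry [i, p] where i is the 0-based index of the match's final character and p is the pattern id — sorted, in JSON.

Build automaton:
Trie nodes:
  n0 'ε': a→11 b→7 c→1
  n1 'c': b→2  [P0 ends]
  n2 'cb': a→3
  n3 'cba': a→4
  n4 'cbaa': b→5
  n5 'cbaab': c→6
  n6 'cbaabc': ·  [P1 ends]
  n7 'b': a→17 b→8
  n8 'bb': a→9
  n9 'bba': a→10
  n10 'bbaa': ·  [P2 ends]
  n11 'a': a→12 b→13
  n12 'aa': ·  [P3 ends]
  n13 'ab': b→14
  n14 'abb': a→15
  n15 'abba': c→16
  n16 'abbac': ·  [P4 ends]
  n17 'ba': a→18
  n18 'baa': b→19
  n19 'baab': c→20
  n20 'baabc': ·  [P5 ends]

BFS fail/out derivation:
  n1('c'): parent n0 fail=0; on 'c' 0 → fail=0;  out {0}∪∅={0}
  n7('b'): parent n0 fail=0; on 'b' 0 → fail=0;  out ∅∪∅=∅
  n11('a'): parent n0 fail=0; on 'a' 0 → fail=0;  out ∅∪∅=∅
  n2('cb'): parent n1 fail=0; on 'b' 0 → fail=7;  out ∅∪∅=∅
  n8('bb'): parent n7 fail=0; on 'b' 0 → fail=7;  out ∅∪∅=∅
  n12('aa'): parent n11 fail=0; on 'a' 0 → fail=11;  out {3}∪∅={3}
  n13('ab'): parent n11 fail=0; on 'b' 0 → fail=7;  out ∅∪∅=∅
  n17('ba'): parent n7 fail=0; on 'a' 0 → fail=11;  out ∅∪∅=∅
  n3('cba'): parent n2 fail=7; on 'a' 7 → fail=17;  out ∅∪∅=∅
  n9('bba'): parent n8 fail=7; on 'a' 7 → fail=17;  out ∅∪∅=∅
  n14('abb'): parent n13 fail=7; on 'b' 7 → fail=8;  out ∅∪∅=∅
  n18('baa'): parent n17 fail=11; on 'a' 11 → fail=12;  out ∅∪{3}={3}
  n4('cbaa'): parent n3 fail=17; on 'a' 17 → fail=18;  out ∅∪{3}={3}
  n10('bbaa'): parent n9 fail=17; on 'a' 17 → fail=18;  out {2}∪{3}={2,3}
  n15('abba'): parent n14 fail=8; on 'a' 8 → fail=9;  out ∅∪∅=∅
  n19('baab'): parent n18 fail=12; on 'b' 12→11 → fail=13;  out ∅∪∅=∅
  n5('cbaab'): parent n4 fail=18; on 'b' 18 → fail=19;  out ∅∪∅=∅
  n16('abbac'): parent n15 fail=9; on 'c' 9→17→11→0 → fail=1;  out {4}∪{0}={0,4}
  n20('baabc'): parent n19 fail=13; on 'c' 13→7→0 → fail=1;  out {5}∪{0}={0,5}
  n6('cbaabc'): parent n5 fail=19; on 'c' 19 → fail=20;  out {1}∪{0,5}={0,1,5}

Run:
pos 0 'a': at 11
pos 1 'a': at 12  → match P3@[0:1]
pos 2 'a': at 12 (via fail)  → match P3@[1:2]
pos 3 'b': at 13 (via fail)
pos 4 'b': at 14
pos 5 'a': at 15
pos 6 'a': at 10 (via fail)  → match P2@[3:6],P3@[5:6]
pos 7 'c': at 1 (via fail)  → match P0@[7:7]
pos 8 'b': at 2
pos 9 'a': at 3
pos 10 'c': at 1 (via fail)  → match P0@[10:10]
pos 11 'c': at 1 (via fail)  → match P0@[11:11]
pos 12 'b': at 2
pos 13 'a': at 3
pos 14 'b': at 13 (via fail)
pos 15 'b': at 14
pos 16 'a': at 15
pos 17 'c': at 16  → match P0@[17:17],P4@[13:17]
pos 18 'a': at 11 (via fail)
pos 19 'a': at 12  → match P3@[18:19]
pos 20 'b': at 13 (via fail)
pos 21 'a': at 17 (via fail)
pos 22 'a': at 18  → match P3@[21:22]
pos 23 'b': at 19
pos 24 'c': at 20  → match P0@[24:24],P5@[20:24]
pos 25 'c': at 1 (via fail)  → match P0@[25:25]
pos 26 'a': at 11 (via fail)
pos 27 'a': at 12  → match P3@[26:27]
pos 28 'b': at 13 (via fail)
pos 29 'c': at 1 (via fail)  → match P0@[29:29]
pos 30 'a': at 11 (via fail)
pos 31 'c': at 1 (via fail)  → match P0@[31:31]
pos 32 'c': at 1 (via fail)  → match P0@[32:32]
pos 33 'b': at 2
pos 34 'a': at 3
pos 35 'b': at 13 (via fail)
pos 36 'a': at 17 (via fail)
pos 37 'b': at 13 (via fail)
pos 38 'b': at 14
pos 39 'a': at 15
pos 40 'c': at 16  → match P0@[40:40],P4@[36:40]
pos 41 'a': at 11 (via fail)
pos 42 'a': at 12  → match P3@[41:42]
pos 43 'b': at 13 (via fail)
pos 44 'b': at 14
pos 45 'a': at 15
pos 46 'c': at 16  → match P0@[46:46],P4@[42:46]
pos 47 'a': at 11 (via fail)
pos 48 'b': at 13
pos 49 'a': at 17 (via fail)
pos 50 'a': at 18  → match P3@[49:50]

Result: [[1,3],[2,3],[6,2],[6,3],[7,0],[10,0],[11,0],[17,0],[17,4],[19,3],[22,3],[24,0],[24,5],[25,0],[27,3],[29,0],[31,0],[32,0],[40,0],[40,4],[42,3],[46,0],[46,4],[50,3]]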